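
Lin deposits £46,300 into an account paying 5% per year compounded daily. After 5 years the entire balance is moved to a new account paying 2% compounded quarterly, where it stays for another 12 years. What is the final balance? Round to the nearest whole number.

£75,530

Phase 1: 46,300·(1 + 0.05/365)^1825 ≈ 59,449.3589.
Phase 2: 59,449.3589·(1 + 0.005)^48 ≈ 75,529.7661.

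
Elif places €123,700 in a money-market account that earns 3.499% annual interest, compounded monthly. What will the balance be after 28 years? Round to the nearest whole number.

€329,032

Growth factor = (1 + 0.03499/12)^336 ≈ 2.65991567291.
A ≈ 123,700 × 2.65991567291 ≈ 329,031.5687.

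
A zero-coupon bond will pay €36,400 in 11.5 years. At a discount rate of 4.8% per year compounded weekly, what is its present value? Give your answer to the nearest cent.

€20,964.35

Growth factor = (1 + 0.048/52)^598 ≈ 1.7362808575.
P = 36,400/1.7362808575 ≈ 20,964.3502.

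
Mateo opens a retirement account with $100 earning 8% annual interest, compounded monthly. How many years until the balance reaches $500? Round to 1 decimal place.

20.2 years

(1 + 0.00666667)^(12t) = 500/100 = 5.
12t·ln(1 + 0.00666667) = ln(5); 12t = 1.6094/0.00664454 ≈ 242.2195.
t ≈ 20.1850 years.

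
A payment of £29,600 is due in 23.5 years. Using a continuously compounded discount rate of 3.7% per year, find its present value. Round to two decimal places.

£12,407.17

P = A·e^(−rt) = 29,600·e^(−0.8695).
e^(−0.8695) ≈ 0.4191610774, so P ≈ 12,407.1679.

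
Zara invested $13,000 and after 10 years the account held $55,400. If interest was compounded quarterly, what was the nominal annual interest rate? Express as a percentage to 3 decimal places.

The 40-period growth factor is 55,400/13,000 = 4.26154.
r/4 = 4.26154^(1/40) − 1 ≈ 0.0369055, so r ≈ 4·0.0369055 = 14.76218%.

14.762%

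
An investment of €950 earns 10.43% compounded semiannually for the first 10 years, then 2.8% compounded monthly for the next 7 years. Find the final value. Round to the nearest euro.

€3,194

Phase 1: 950·(1 + 0.05215)^20 ≈ 2,625.8916.
Phase 2: 2,625.8916·(1 + 0.028/12)^84 ≈ 3,193.7385.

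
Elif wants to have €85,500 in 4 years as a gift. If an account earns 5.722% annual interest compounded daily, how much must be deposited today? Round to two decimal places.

Periodic rate = 5.722%/365 = 0.000156767; 1460 periods.
P = 85,500/(1 + 0.05722/365)^1460 ≈ 85,500/1.257168615 ≈ 68,009.9702.

€68,009.97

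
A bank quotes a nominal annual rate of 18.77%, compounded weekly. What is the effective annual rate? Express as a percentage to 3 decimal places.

20.606%

One year is 52 periods at 0.00360962 each: (1 + 0.00360962)^52 ≈ 1.206064.
EAR = 1.206064 − 1 ≈ 20.60639%.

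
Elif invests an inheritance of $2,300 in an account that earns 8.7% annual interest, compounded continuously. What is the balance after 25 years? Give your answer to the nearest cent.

$20,245.03

A = P·e^(rt) = 2,300·e^(0.087·25) = 2,300·e^2.175.
e^2.175 ≈ 8.8021851222, so A ≈ 20,245.0258.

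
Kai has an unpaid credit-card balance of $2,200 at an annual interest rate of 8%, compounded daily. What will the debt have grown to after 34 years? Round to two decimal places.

$33,386.76

Periodic rate = 8%/365 = 0.000219178; periods = 365·34 = 12410.
A = 2,200·(1 + 0.08/365)^12410 ≈ 2,200·15.175798596 ≈ 33,386.7569.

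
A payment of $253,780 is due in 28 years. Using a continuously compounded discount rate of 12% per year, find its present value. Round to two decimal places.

$8,815.11

P = A·e^(−rt) = 253,780·e^(−3.36).
e^(−3.36) ≈ 0.0347352589447, so P ≈ 8,815.1140.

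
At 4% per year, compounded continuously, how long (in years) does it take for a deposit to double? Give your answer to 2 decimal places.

e^(0.04t) = 2, so 0.04t = ln 2 ≈ 0.69315.
t ≈ 0.69315/0.04 ≈ 17.3287.

17.33 years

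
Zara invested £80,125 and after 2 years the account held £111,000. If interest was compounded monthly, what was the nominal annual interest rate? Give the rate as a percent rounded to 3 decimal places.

The 24-period growth factor is 111,000/80,125 = 1.38534.
r/12 = 1.38534^(1/24) − 1 ≈ 0.0136736, so r ≈ 12·0.0136736 = 16.40828%.

16.408%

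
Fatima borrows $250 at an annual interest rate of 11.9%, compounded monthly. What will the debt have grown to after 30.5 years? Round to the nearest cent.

Growth factor = (1 + 0.119/12)^366 ≈ 37.02605399.
A ≈ 250 × 37.02605399 ≈ 9,256.5135.

$9,256.51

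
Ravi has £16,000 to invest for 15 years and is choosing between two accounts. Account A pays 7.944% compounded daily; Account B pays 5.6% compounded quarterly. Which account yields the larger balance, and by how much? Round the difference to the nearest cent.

Account A, by £15,824.10

Account A growth factor: (1 + 0.07944/365)^5475 ≈ 3.2919179111; balance ≈ 52,670.6866.
Account B growth factor: (1 + 0.014)^60 ≈ 2.3029117722; balance ≈ 36,846.5884.
Account A is larger by 15,824.0982.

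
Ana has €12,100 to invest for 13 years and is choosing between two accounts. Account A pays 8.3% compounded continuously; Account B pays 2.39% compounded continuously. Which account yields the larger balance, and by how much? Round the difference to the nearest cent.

Account A, by €19,086.01

A: e^(0.083·13) = e^1.079 ≈ 2.9417363434, so 12,100 × 2.9417363434 ≈ 35,595.0098.
B: e^(0.0239·13) = e^0.3107 ≈ 1.3643798458, so 12,100 × 1.3643798458 ≈ 16,508.9961.
Difference ≈ 19,086.0136 in favor of A.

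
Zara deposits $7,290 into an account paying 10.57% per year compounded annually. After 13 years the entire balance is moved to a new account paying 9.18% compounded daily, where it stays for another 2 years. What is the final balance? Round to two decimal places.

$32,339.92

After 13 years at 10.57%: 7,290 × 3.692198357 ≈ 26,916.1260.
Then 2 years at 9.18%: 26,916.1260 × 1.2015073764 ≈ 32,339.9240.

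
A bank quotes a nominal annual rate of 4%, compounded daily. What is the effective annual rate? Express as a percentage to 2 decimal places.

4.08%

One year is 365 periods at 0.000109589 each: (1 + 0.000109589)^365 ≈ 1.040808.
EAR = 1.040808 − 1 ≈ 4.08085%.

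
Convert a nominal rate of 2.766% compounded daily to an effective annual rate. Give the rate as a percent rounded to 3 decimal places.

EAR = (1 + 2.766%/365)^365 − 1 = (1 + 0.0000757808)^365 − 1.
(1 + 0.0000757808)^365 ≈ 1.028045, so EAR ≈ 2.80450%.

2.805%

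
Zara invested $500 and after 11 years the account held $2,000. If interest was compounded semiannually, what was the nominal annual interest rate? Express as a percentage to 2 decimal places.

13.01%

The 22-period growth factor is 2,000/500 = 4.
r/2 = 4^(1/22) − 1 ≈ 0.0650411, so r ≈ 2·0.0650411 = 13.00822%.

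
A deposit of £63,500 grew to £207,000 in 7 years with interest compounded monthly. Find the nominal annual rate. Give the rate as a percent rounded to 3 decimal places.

The 84-period growth factor is 207,000/63,500 = 3.25984.
r/12 = 3.25984^(1/84) − 1 ≈ 0.014167, so r ≈ 12·0.014167 = 17.00042%.

17.000%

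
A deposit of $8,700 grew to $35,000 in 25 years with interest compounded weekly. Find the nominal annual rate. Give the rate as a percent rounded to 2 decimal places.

5.57%

The 1300-period growth factor is 35,000/8,700 = 4.02299.
r/52 = 4.02299^(1/1300) − 1 ≈ 0.00107136, so r ≈ 52·0.00107136 = 5.57108%.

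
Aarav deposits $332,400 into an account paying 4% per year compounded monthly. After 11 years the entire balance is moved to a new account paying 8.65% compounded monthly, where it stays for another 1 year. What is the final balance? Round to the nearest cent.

Phase 1: 332,400·(1 + 0.04/12)^132 ≈ 515,742.3686.
Phase 2: 515,742.3686·(1 + 0.0865/12)^12 ≈ 562,165.9466.

$562,165.95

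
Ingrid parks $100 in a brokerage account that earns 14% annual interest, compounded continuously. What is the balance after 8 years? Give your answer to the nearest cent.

A = P·e^(rt) = 100·e^(0.14·8) = 100·e^1.12.
e^1.12 ≈ 3.0648542, so A ≈ 306.4854.

$306.49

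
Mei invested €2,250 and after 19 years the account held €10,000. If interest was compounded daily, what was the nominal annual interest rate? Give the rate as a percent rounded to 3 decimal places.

7.852%

(1 + r/365)^6935 = 10,000/2,250 = 4.44444.
1 + r/365 = 4.44444^(1/6935) ≈ 1.000215, so r/365 ≈ 0.000215114.
r ≈ 365·0.000215114 = 7.85166%.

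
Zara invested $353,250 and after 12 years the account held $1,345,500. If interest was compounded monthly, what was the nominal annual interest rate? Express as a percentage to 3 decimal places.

11.196%

(1 + r/12)^144 = 1,345,500/353,250 = 3.80892.
1 + r/12 = 3.80892^(1/144) ≈ 1.00933, so r/12 ≈ 0.00933038.
r ≈ 12·0.00933038 = 11.19645%.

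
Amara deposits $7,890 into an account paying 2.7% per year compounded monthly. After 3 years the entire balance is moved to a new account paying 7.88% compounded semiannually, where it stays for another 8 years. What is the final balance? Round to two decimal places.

Phase 1: 7,890·(1 + 0.00225)^36 ≈ 8,554.9079.
Phase 2: 8,554.9079·(1 + 0.0394)^16 ≈ 15,875.9141.

$15,875.91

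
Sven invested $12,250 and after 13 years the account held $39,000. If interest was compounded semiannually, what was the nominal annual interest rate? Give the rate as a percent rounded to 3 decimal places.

9.109%

(1 + r/2)^26 = 39,000/12,250 = 3.18367.
1 + r/2 = 3.18367^(1/26) ≈ 1.045547, so r/2 ≈ 0.0455466.
r ≈ 2·0.0455466 = 9.10933%.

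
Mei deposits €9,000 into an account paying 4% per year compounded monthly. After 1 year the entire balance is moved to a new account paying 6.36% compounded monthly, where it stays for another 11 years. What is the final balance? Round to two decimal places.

€18,819.82

Phase 1: 9,000·(1 + 0.04/12)^12 ≈ 9,366.6739.
Phase 2: 9,366.6739·(1 + 0.0053)^132 ≈ 18,819.8214.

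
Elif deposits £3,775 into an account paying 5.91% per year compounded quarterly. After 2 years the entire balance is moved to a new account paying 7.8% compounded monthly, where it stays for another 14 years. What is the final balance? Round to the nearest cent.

£12,606.37

Phase 1: 3,775·(1 + 0.014775)^8 ≈ 4,244.9740.
Phase 2: 4,244.9740·(1 + 0.0065)^168 ≈ 12,606.3668.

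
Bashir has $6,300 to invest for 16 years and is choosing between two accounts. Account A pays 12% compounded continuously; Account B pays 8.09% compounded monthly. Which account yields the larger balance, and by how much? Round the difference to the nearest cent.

Account A growth factor: e^(0.12·16) = e^1.92 ≈ 6.8209584693; balance ≈ 42,972.0384.
Account B growth factor: (1 + 0.0809/12)^192 ≈ 3.6329911052; balance ≈ 22,887.8440.
Account A is larger by 20,084.1944.

Account A, by $20,084.19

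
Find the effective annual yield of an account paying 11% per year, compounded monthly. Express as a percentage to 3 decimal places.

One year is 12 periods at 0.00916667 each: (1 + 0.00916667)^12 ≈ 1.115719.
EAR = 1.115719 − 1 ≈ 11.57188%.

11.572%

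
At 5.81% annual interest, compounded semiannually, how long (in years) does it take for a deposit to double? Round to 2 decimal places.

(1 + 0.02905)^(2t) = 2.
2t = ln 2 / ln(1 + 0.02905) ≈ 0.69315/0.028636 ≈ 24.2054.
t ≈ 12.1027.

12.10 years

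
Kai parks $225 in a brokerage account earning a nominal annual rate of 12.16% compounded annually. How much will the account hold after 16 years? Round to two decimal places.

Annual rate = 12.16% = 0.1216; years = 16.
A = 225·(1 + 0.1216)^16 ≈ 225·6.27202831 ≈ 1,411.2064.

$1,411.21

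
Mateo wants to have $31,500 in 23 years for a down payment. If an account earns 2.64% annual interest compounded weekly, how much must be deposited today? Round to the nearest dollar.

$17,166

Periodic rate = 2.64%/52 = 0.000507692; 1196 periods.
P = 31,500/(1 + 0.0264/52)^1196 ≈ 31,500/1.8350026337 ≈ 17,166.1879.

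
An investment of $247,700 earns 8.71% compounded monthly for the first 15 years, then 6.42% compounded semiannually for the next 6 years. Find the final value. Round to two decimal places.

After 15 years at 8.71%: 247,700 × 3.675838659122 ≈ 910,505.2359.
Then 6 years at 6.42%: 910,505.2359 × 1.461037411296 ≈ 1,330,282.2128.

$1,330,282.21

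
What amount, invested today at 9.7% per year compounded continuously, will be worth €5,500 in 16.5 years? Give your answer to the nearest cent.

€1,109.88

P = A·e^(−rt) = 5,500·e^(−1.6005).
e^(−1.6005) ≈ 0.201795595, so P ≈ 1,109.8758.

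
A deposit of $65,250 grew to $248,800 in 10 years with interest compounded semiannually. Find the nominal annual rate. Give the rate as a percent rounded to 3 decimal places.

The 20-period growth factor is 248,800/65,250 = 3.81303.
r/2 = 3.81303^(1/20) − 1 ≈ 0.0692112, so r ≈ 2·0.0692112 = 13.84224%.

13.842%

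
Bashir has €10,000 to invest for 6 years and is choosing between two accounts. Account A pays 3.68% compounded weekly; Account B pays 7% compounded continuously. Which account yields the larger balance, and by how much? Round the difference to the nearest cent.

Account A growth factor: (1 + 0.0368/52)^312 ≈ 1.2469766076; balance ≈ 12,469.7661.
Account B growth factor: e^(0.07·6) = e^0.42 ≈ 1.5219615556; balance ≈ 15,219.6156.
Account B is larger by 2,749.8495.

Account B, by €2,749.85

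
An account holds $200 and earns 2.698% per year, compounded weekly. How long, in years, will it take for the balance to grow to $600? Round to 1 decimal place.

We need (1 + 0.000518846)^(52t) = 3, so 52t = ln 3 / ln 1.000519 ≈ 2117.9636.
t ≈ 2117.9636/52 = 40.7301 years.

40.7 years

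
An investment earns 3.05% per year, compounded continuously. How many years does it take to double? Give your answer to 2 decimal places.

22.73 years

e^(0.0305t) = 2, so 0.0305t = ln 2 ≈ 0.69315.
t ≈ 0.69315/0.0305 ≈ 22.7261.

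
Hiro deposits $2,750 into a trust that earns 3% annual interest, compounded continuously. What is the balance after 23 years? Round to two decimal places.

A = P·e^(rt) = 2,750·e^(0.03·23) = 2,750·e^0.69.
e^0.69 ≈ 1.993715533, so A ≈ 5,482.7177.

$5,482.72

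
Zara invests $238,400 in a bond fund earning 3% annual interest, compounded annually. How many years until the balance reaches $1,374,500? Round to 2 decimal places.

(1 + 0.03)^t = 1,374,500/238,400 = 5.7655.
t·ln(1 + 0.03) = ln(5.7655); t = 1.7519/0.0295588 ≈ 59.2681.

59.27 years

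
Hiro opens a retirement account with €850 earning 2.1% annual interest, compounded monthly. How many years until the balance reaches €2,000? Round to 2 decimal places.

40.78 years

(1 + 0.00175)^(12t) = 2,000/850 = 2.3529.
12t·ln(1 + 0.00175) = ln(2.3529); 12t = 0.85567/0.00174847 ≈ 489.3798.
t ≈ 40.7816 years.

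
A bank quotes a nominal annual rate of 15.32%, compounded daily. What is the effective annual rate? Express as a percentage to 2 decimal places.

16.55%

EAR = (1 + 15.32%/365)^365 − 1 = (1 + 0.000419726)^365 − 1.
(1 + 0.000419726)^365 ≈ 1.165521, so EAR ≈ 16.55206%.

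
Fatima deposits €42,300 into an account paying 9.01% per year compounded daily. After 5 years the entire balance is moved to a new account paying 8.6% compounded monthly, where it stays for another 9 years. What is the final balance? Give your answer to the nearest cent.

After 5 years at 9.01%: 42,300 × 1.56900930826 ≈ 66,369.0937.
Then 9 years at 8.6%: 66,369.0937 × 2.16244533382 ≈ 143,519.5371.

€143,519.54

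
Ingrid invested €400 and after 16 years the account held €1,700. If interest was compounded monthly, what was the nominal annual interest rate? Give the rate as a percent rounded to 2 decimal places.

9.08%

The 192-period growth factor is 1,700/400 = 4.25.
r/12 = 4.25^(1/192) − 1 ≈ 0.0075645, so r ≈ 12·0.0075645 = 9.07740%.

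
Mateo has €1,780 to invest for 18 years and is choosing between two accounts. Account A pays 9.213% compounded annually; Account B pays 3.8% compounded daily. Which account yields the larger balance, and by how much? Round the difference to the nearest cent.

Account A, by €5,169.31

A: (1 + 0.09213)^18 ≈ 4.885826787, so 1,780 × 4.885826787 ≈ 8,696.7717.
B: (1 + 0.038/365)^6570 ≈ 1.981718499, so 1,780 × 1.981718499 ≈ 3,527.4589.
Difference ≈ 5,169.3128 in favor of A.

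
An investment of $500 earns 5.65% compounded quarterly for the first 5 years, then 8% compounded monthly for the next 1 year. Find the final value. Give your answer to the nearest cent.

$716.85

Phase 1: 500·(1 + 0.014125)^20 ≈ 661.9113.
Phase 2: 661.9113·(1 + 0.08/12)^12 ≈ 716.8496.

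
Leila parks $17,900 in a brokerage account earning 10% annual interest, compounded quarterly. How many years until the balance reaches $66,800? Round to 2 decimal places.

13.33 years

(1 + 0.025)^(4t) = 66,800/17,900 = 3.7318.
4t·ln(1 + 0.025) = ln(3.7318); 4t = 1.3169/0.0246926 ≈ 53.3318.
t ≈ 13.3330 years.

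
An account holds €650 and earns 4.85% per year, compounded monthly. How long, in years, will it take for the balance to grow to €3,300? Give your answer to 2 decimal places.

33.57 years

(1 + 0.00404167)^(12t) = 3,300/650 = 5.0769.
12t·ln(1 + 0.00404167) = ln(5.0769); 12t = 1.6247/0.00403352 ≈ 402.8008.
t ≈ 33.5667 years.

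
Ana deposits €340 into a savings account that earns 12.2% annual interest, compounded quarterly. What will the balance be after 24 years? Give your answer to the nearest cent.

€6,082.56

Growth factor = (1 + 0.0305)^96 ≈ 17.88988822.
A ≈ 340 × 17.88988822 ≈ 6,082.5620.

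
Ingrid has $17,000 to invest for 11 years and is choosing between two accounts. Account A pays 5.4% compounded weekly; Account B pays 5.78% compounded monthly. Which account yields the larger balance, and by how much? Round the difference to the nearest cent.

Account A growth factor: (1 + 0.054/52)^572 ≈ 1.810660671; balance ≈ 30,781.2314.
Account B growth factor: (1 + 0.0578/12)^132 ≈ 1.8856520588; balance ≈ 32,056.0850.
Account B is larger by 1,274.8536.

Account B, by $1,274.85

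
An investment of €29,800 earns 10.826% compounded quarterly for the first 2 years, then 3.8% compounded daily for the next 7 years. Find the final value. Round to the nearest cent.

After 2 years at 10.826%: 29,800 × 1.2381790109 ≈ 36,897.7345.
Then 7 years at 3.8%: 36,897.7345 × 1.304716994 ≈ 48,141.1013.

€48,141.10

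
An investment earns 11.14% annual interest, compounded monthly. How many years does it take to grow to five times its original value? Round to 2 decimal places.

(1 + 0.00928333)^(12t) = 5.
12t = ln 5 / ln(1 + 0.00928333) ≈ 1.6094/0.00924051 ≈ 174.1720.
t ≈ 14.5143.

14.51 years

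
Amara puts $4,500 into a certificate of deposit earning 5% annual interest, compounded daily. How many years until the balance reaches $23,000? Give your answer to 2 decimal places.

32.63 years

(1 + 0.000136986)^(365t) = 23,000/4,500 = 5.1111.
365t·ln(1 + 0.000136986) = ln(5.1111); 365t = 1.6314/0.000136977 ≈ 11910.1585.
t ≈ 32.6306 years.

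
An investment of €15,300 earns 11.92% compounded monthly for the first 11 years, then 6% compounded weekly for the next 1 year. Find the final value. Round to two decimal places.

€59,892.35

After 11 years at 11.92%: 15,300 × 3.6866954461 ≈ 56,406.4403.
Then 1 years at 6%: 56,406.4403 × 1.0617998195 ≈ 59,892.3482.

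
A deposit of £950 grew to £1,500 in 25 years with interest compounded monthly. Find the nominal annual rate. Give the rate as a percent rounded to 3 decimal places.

The 300-period growth factor is 1,500/950 = 1.57895.
r/12 = 1.57895^(1/300) − 1 ≈ 0.00152369, so r ≈ 12·0.00152369 = 1.82843%.

1.828%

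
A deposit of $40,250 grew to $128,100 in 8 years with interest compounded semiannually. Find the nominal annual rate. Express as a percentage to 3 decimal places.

15.008%

The 16-period growth factor is 128,100/40,250 = 3.18261.
r/2 = 3.18261^(1/16) − 1 ≈ 0.0750383, so r ≈ 2·0.0750383 = 15.00767%.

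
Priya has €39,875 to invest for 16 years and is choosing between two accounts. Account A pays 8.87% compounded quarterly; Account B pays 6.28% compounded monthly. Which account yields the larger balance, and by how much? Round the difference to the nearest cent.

Account A, by €53,671.41

Account A growth factor: (1 + 0.022175)^64 ≈ 4.07020529808; balance ≈ 162,299.4363.
Account B growth factor: (1 + 0.0628/12)^192 ≈ 2.72421390307; balance ≈ 108,628.0294.
Account A is larger by 53,671.4069.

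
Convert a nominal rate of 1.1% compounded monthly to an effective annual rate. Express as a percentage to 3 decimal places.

1.106%

One year is 12 periods at 0.000916667 each: (1 + 0.000916667)^12 ≈ 1.011056.
EAR = 1.011056 − 1 ≈ 1.10556%.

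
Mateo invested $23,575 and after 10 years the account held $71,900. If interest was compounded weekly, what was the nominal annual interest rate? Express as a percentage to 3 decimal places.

The 520-period growth factor is 71,900/23,575 = 3.04984.
r/52 = 3.04984^(1/520) − 1 ≈ 0.0021467, so r ≈ 52·0.0021467 = 11.16286%.

11.163%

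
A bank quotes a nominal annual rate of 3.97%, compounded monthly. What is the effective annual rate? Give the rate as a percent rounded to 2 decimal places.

4.04%

EAR = (1 + 3.97%/12)^12 − 1 = (1 + 0.00330833)^12 − 1.
(1 + 0.00330833)^12 ≈ 1.04043, so EAR ≈ 4.04304%.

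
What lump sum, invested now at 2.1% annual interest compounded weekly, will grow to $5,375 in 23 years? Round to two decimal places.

$3,316.32

Growth factor = (1 + 0.021/52)^1196 ≈ 1.620771868.
P = 5,375/1.620771868 ≈ 3,316.3211.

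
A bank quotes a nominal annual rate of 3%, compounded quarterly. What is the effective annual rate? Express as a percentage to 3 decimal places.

3.034%

One year is 4 periods at 0.0075 each: (1 + 0.0075)^4 ≈ 1.030339.
EAR = 1.030339 − 1 ≈ 3.03392%.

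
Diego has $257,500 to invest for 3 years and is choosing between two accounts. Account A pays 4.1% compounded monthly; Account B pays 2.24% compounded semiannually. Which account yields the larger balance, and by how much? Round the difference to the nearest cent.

Account A, by $15,845.89

A: (1 + 0.041/12)^36 ≈ 1.13064735859, so 257,500 × 1.13064735859 ≈ 291,141.6948.
B: (1 + 0.0112)^6 ≈ 1.06910993565, so 257,500 × 1.06910993565 ≈ 275,295.8084.
Difference ≈ 15,845.8864 in favor of A.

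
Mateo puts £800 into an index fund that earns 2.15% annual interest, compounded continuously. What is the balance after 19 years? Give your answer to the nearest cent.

£1,203.65

A = P·e^(rt) = 800·e^(0.0215·19) = 800·e^0.4085.
e^0.4085 ≈ 1.504559253, so A ≈ 1,203.6474.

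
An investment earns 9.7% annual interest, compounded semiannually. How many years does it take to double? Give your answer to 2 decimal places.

(1 + 0.0485)^(2t) = 2.
2t = ln 2 / ln(1 + 0.0485) ≈ 0.69315/0.0473606 ≈ 14.6355.
t ≈ 7.3178.

7.32 years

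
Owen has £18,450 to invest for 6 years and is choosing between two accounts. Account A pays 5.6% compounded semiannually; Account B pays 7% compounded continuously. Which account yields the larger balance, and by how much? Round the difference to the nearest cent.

Account B, by £2,381.34

A: (1 + 0.028)^12 ≈ 1.3928917815, so 18,450 × 1.3928917815 ≈ 25,698.8534.
B: e^(0.07·6) = e^0.42 ≈ 1.5219615556, so 18,450 × 1.5219615556 ≈ 28,080.1907.
Difference ≈ 2,381.3373 in favor of B.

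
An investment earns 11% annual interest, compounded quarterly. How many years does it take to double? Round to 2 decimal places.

6.39 years

(1 + 0.0275)^(4t) = 2.
4t = ln 2 / ln(1 + 0.0275) ≈ 0.69315/0.0271287 ≈ 25.5504.
t ≈ 6.3876.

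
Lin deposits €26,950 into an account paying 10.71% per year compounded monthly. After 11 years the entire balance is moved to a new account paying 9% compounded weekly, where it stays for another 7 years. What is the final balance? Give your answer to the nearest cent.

€163,418.20

Phase 1: 26,950·(1 + 0.008925)^132 ≈ 87,082.6005.
Phase 2: 87,082.6005·(1 + 0.09/52)^364 ≈ 163,418.1960.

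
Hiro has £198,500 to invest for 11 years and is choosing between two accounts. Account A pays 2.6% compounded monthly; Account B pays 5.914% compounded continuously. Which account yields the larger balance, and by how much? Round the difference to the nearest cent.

Account A growth factor: (1 + 0.026/12)^132 ≈ 1.33068069689; balance ≈ 264,140.1183.
Account B growth factor: e^(0.05914·11) = e^0.65054 ≈ 1.9165755004; balance ≈ 380,440.2368.
Account B is larger by 116,300.1185.

Account B, by £116,300.12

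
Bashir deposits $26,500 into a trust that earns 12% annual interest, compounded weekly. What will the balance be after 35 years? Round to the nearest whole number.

$1,758,658

Periodic rate = 12%/52 = 0.00230769; periods = 52·35 = 1820.
A = 26,500·(1 + 0.12/52)^1820 ≈ 26,500·66.36443456046 ≈ 1,758,657.5159.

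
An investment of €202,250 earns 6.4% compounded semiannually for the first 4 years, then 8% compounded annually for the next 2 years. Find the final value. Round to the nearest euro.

After 4 years at 6.4%: 202,250 × 1.28658231771 ≈ 260,211.2738.
Then 2 years at 8%: 260,211.2738 × 1.1664 ≈ 303,510.4297.

€303,510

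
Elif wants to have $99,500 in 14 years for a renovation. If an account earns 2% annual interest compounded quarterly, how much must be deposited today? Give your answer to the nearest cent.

$75,252.97

Growth factor = (1 + 0.005)^56 ≈ 1.3222070192.
P = 99,500/1.3222070192 ≈ 75,252.9661.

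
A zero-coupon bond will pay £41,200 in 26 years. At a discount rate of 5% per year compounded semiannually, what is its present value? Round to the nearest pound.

£11,409

Growth factor = (1 + 0.025)^52 ≈ 3.6111123486.
P = 41,200/3.6111123486 ≈ 11,409.2269.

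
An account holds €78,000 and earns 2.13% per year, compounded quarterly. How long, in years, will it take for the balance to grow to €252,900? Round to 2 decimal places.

55.37 years

We need (1 + 0.005325)^(4t) = 3.2423, so 4t = ln 3.2423 / ln 1.005325 ≈ 221.4863.
t ≈ 221.4863/4 = 55.3716 years.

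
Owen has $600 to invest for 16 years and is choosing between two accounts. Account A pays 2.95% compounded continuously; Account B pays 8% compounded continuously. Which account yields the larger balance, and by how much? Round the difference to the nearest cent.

Account A growth factor: e^(0.0295·16) = e^0.472 ≈ 1.60319738; balance ≈ 961.9184.
Account B growth factor: e^(0.08·16) = e^1.28 ≈ 3.596639726; balance ≈ 2,157.9838.
Account B is larger by 1,196.0654.

Account B, by $1,196.07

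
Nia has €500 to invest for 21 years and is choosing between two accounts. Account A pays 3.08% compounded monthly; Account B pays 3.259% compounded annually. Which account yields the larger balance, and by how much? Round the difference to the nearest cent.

Account B, by €26.60

Account A growth factor: (1 + 0.0308/12)^252 ≈ 1.90783932; balance ≈ 953.9197.
Account B growth factor: (1 + 0.03259)^21 ≈ 1.96103892; balance ≈ 980.5195.
Account B is larger by 26.5998.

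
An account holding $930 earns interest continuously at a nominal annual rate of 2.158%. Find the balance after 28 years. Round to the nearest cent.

A = P·e^(rt) = 930·e^(0.02158·28) = 930·e^0.60424.
e^0.60424 ≈ 1.829860986, so A ≈ 1,701.7707.

$1,701.77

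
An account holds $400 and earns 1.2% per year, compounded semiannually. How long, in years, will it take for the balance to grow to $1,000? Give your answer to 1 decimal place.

(1 + 0.006)^(2t) = 1,000/400 = 2.5.
2t·ln(1 + 0.006) = ln(2.5); 2t = 0.91629/0.00598207 ≈ 153.1728.
t ≈ 76.5864 years.

76.6 years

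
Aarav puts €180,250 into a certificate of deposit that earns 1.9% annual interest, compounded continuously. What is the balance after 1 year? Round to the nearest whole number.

A = P·e^(rt) = 180,250·e^(0.019·1) = 180,250·e^0.019.
e^0.019 ≈ 1.01918164862, so A ≈ 183,707.4922.

€183,707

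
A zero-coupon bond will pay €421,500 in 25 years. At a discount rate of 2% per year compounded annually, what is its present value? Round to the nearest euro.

Growth factor = (1 + 0.02)^25 ≈ 1.64060599446.
P = 421,500/1.64060599446 ≈ 256,917.2619.

€256,917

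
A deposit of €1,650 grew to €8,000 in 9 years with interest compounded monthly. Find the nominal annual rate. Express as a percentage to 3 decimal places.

(1 + r/12)^108 = 8,000/1,650 = 4.84848.
1 + r/12 = 4.84848^(1/108) ≈ 1.014725, so r/12 ≈ 0.0147246.
r ≈ 12·0.0147246 = 17.66956%.

17.670%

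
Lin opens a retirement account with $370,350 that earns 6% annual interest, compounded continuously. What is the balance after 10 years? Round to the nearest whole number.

$674,822

A = P·e^(rt) = 370,350·e^(0.06·10) = 370,350·e^0.6.
e^0.6 ≈ 1.82211880039, so A ≈ 674,821.6977.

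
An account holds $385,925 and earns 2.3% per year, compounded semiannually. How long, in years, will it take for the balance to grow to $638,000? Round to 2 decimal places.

21.98 years

(1 + 0.0115)^(2t) = 638,000/385,925 = 1.6532.
2t·ln(1 + 0.0115) = ln(1.6532); 2t = 0.5027/0.0114344 ≈ 43.9635.
t ≈ 21.9817 years.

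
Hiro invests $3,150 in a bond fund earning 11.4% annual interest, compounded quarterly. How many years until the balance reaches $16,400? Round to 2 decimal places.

(1 + 0.0285)^(4t) = 16,400/3,150 = 5.2063.
4t·ln(1 + 0.0285) = ln(5.2063); 4t = 1.6499/0.0281014 ≈ 58.7116.
t ≈ 14.6779 years.

14.68 years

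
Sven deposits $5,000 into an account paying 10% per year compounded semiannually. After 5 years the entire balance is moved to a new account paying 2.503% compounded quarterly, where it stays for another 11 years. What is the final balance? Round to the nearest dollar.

$10,717

After 5 years at 10%: 5,000 × 1.6288946268 ≈ 8,144.4731.
Then 11 years at 2.503%: 8,144.4731 × 1.3158359119 ≈ 10,716.7902.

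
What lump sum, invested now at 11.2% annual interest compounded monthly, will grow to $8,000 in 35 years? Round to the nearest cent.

Growth factor = (1 + 0.112/12)^420 ≈ 49.49242863.
P = 8,000/49.49242863 ≈ 161.6409.

$161.64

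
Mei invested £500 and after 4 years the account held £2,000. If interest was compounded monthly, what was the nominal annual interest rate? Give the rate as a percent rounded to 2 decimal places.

35.16%

The 48-period growth factor is 2,000/500 = 4.
r/12 = 4^(1/48) − 1 ≈ 0.0293022, so r ≈ 12·0.0293022 = 35.16268%.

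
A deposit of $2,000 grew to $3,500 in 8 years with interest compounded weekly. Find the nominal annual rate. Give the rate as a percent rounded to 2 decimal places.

The 416-period growth factor is 3,500/2,000 = 1.75.
r/52 = 1.75^(1/416) − 1 ≈ 0.00134614, so r ≈ 52·0.00134614 = 6.99990%.

7.00%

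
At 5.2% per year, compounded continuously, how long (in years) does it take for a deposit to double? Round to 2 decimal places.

13.33 years

e^(0.052t) = 2, so 0.052t = ln 2 ≈ 0.69315.
t ≈ 0.69315/0.052 ≈ 13.3298.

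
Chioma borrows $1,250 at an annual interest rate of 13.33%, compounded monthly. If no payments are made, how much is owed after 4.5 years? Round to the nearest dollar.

Periodic rate = 13.33%/12 = 0.0111083; periods = 12·4.5 = 54.
A = 1,250·(1 + 0.1333/12)^54 ≈ 1,250·1.815830252 ≈ 2,269.7878.

$2,270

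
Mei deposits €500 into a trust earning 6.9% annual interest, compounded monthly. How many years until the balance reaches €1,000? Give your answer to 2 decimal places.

10.07 years

(1 + 0.00575)^(12t) = 1,000/500 = 2.
12t·ln(1 + 0.00575) = ln(2); 12t = 0.69315/0.00573353 ≈ 120.8936.
t ≈ 10.0745 years.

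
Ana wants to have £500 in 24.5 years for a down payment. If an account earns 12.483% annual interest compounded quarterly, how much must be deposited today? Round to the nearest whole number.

£25

Growth factor = (1 + 0.0312075)^98 ≈ 20.3195541.
P = 500/20.3195541 ≈ 24.6068.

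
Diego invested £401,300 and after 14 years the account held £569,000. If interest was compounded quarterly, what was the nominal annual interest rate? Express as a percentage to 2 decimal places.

2.50%

(1 + r/4)^56 = 569,000/401,300 = 1.41789.
1 + r/4 = 1.41789^(1/56) ≈ 1.006255, so r/4 ≈ 0.00625468.
r ≈ 4·0.00625468 = 2.50187%.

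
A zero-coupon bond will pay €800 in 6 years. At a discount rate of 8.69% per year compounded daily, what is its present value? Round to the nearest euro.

Growth factor = (1 + 0.0869/365)^2190 ≈ 1.68427961.
P = 800/1.68427961 ≈ 474.9805.

€475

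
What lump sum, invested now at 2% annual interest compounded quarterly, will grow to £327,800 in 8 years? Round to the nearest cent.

Growth factor = (1 + 0.005)^32 ≈ 1.17304311873.
P = 327,800/1.17304311873 ≈ 279,444.1183.

£279,444.12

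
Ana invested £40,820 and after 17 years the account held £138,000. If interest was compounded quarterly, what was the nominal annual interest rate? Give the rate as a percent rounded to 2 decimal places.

7.23%

The 68-period growth factor is 138,000/40,820 = 3.3807.
r/4 = 3.3807^(1/68) − 1 ≈ 0.0180744, so r ≈ 4·0.0180744 = 7.22975%.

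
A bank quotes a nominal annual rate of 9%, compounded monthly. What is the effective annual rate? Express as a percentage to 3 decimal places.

EAR = (1 + 9%/12)^12 − 1 = (1 + 0.0075)^12 − 1.
(1 + 0.0075)^12 ≈ 1.093807, so EAR ≈ 9.38069%.

9.381%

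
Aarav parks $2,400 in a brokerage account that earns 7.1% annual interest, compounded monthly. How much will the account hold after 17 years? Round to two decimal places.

$7,995.77

Growth factor = (1 + 0.071/12)^204 ≈ 3.331568833.
A ≈ 2,400 × 3.331568833 ≈ 7,995.7652.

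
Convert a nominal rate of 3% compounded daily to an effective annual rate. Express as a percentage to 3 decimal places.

EAR = (1 + 3%/365)^365 − 1 = (1 + 0.0000821918)^365 − 1.
(1 + 0.0000821918)^365 ≈ 1.030453, so EAR ≈ 3.04533%.

3.045%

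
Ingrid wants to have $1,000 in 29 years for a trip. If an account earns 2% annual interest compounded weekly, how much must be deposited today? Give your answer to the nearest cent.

Growth factor = (1 + 0.02/52)^1508 ≈ 1.78583928.
P = 1,000/1.78583928 ≈ 559.9608.

$559.96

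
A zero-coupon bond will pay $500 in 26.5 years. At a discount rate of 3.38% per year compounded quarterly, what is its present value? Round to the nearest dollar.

Growth factor = (1 + 0.00845)^106 ≈ 2.43985071.
P = 500/2.43985071 ≈ 204.9306.

$205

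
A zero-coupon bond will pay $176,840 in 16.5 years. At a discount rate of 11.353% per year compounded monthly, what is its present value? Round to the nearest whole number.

Periodic rate = 11.353%/12 = 0.00946083; 198 periods.
P = 176,840/(1 + 0.11353/12)^198 ≈ 176,840/6.45231684302 ≈ 27,407.2096.

$27,407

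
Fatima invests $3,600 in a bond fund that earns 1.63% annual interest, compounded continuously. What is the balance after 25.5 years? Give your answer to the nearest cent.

A = P·e^(rt) = 3,600·e^(0.0163·25.5) = 3,600·e^0.41565.
e^0.41565 ≈ 1.515355402, so A ≈ 5,455.2794.

$5,455.28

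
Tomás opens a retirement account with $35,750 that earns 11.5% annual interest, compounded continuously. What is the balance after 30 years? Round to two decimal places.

$1,126,139.03

A = P·e^(rt) = 35,750·e^(0.115·30) = 35,750·e^3.45.
e^3.45 ≈ 31.50039230875, so A ≈ 1,126,139.0250.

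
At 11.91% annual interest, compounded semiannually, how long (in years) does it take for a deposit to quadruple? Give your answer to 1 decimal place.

12.0 years

(1 + 0.05955)^(2t) = 4.
2t = ln 4 / ln(1 + 0.05955) ≈ 1.3863/0.0578443 ≈ 23.9660.
t ≈ 11.9830.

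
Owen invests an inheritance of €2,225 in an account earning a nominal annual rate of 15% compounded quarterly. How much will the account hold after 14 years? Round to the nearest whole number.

€17,485

Periodic rate = 15%/4 = 0.0375; periods = 4·14 = 56.
A = 2,225·(1 + 0.0375)^56 ≈ 2,225·7.8583958468 ≈ 17,484.9308.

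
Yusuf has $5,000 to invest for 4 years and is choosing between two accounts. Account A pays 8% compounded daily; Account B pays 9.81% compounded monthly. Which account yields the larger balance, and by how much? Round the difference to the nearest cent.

Account A growth factor: (1 + 0.08/365)^1460 ≈ 1.377079478; balance ≈ 6,885.3974.
Account B growth factor: (1 + 0.008175)^48 ≈ 1.478169877; balance ≈ 7,390.8494.
Account B is larger by 505.4520.

Account B, by $505.45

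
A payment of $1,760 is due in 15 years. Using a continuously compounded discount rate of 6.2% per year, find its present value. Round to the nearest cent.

$694.41

P = A·e^(−rt) = 1,760·e^(−0.93).
e^(−0.93) ≈ 0.3945537104, so P ≈ 694.4145.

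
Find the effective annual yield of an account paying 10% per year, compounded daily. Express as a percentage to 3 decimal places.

EAR = (1 + 10%/365)^365 − 1 = (1 + 0.000273973)^365 − 1.
(1 + 0.000273973)^365 ≈ 1.105156, so EAR ≈ 10.51558%.

10.516%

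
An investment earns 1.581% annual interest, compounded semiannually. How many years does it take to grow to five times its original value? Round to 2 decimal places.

102.20 years

(1 + 0.007905)^(2t) = 5.
2t = ln 5 / ln(1 + 0.007905) ≈ 1.6094/0.00787392 ≈ 204.4011.
t ≈ 102.2006.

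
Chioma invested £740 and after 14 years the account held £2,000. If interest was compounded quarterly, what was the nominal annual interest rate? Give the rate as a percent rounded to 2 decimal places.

(1 + r/4)^56 = 2,000/740 = 2.7027.
1 + r/4 = 2.7027^(1/56) ≈ 1.017913, so r/4 ≈ 0.0179131.
r ≈ 4·0.0179131 = 7.16522%.

7.17%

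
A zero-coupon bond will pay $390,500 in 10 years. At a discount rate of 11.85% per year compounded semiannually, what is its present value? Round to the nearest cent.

$123,495.63

Periodic rate = 11.85%/2 = 0.05925; 20 periods.
P = 390,500/(1 + 0.05925)^20 ≈ 390,500/3.16205524601 ≈ 123,495.6285.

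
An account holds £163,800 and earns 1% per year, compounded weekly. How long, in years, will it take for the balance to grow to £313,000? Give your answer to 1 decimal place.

We need (1 + 0.000192308)^(52t) = 1.9109, so 52t = ln 1.9109 / ln 1.000192 ≈ 3367.6203.
t ≈ 3367.6203/52 = 64.7619 years.

64.8 years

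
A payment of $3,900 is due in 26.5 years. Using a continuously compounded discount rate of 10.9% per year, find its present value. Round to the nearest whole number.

$217

P = A·e^(−rt) = 3,900·e^(−2.8885).
e^(−2.8885) ≈ 0.05565963948, so P ≈ 217.0726.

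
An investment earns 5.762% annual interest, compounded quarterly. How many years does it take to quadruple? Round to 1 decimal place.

24.2 years

(1 + 0.014405)^(4t) = 4.
4t = ln 4 / ln(1 + 0.014405) ≈ 1.3863/0.0143022 ≈ 96.9285.
t ≈ 24.2321.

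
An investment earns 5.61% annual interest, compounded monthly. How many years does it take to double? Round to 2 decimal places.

12.38 years

(1 + 0.004675)^(12t) = 2.
12t = ln 2 / ln(1 + 0.004675) ≈ 0.69315/0.00466411 ≈ 148.6131.
t ≈ 12.3844.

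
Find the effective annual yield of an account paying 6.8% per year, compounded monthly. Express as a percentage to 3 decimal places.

EAR = (1 + 6.8%/12)^12 − 1 = (1 + 0.00566667)^12 − 1.
(1 + 0.00566667)^12 ≈ 1.07016, so EAR ≈ 7.01599%.

7.016%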